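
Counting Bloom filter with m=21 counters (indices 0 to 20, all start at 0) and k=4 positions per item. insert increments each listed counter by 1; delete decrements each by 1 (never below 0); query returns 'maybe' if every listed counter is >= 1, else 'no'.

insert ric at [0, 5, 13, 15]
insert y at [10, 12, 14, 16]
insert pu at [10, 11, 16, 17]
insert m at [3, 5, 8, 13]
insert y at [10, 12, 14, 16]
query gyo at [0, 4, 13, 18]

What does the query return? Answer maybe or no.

Step 1: insert ric at [0, 5, 13, 15] -> counters=[1,0,0,0,0,1,0,0,0,0,0,0,0,1,0,1,0,0,0,0,0]
Step 2: insert y at [10, 12, 14, 16] -> counters=[1,0,0,0,0,1,0,0,0,0,1,0,1,1,1,1,1,0,0,0,0]
Step 3: insert pu at [10, 11, 16, 17] -> counters=[1,0,0,0,0,1,0,0,0,0,2,1,1,1,1,1,2,1,0,0,0]
Step 4: insert m at [3, 5, 8, 13] -> counters=[1,0,0,1,0,2,0,0,1,0,2,1,1,2,1,1,2,1,0,0,0]
Step 5: insert y at [10, 12, 14, 16] -> counters=[1,0,0,1,0,2,0,0,1,0,3,1,2,2,2,1,3,1,0,0,0]
Query gyo: check counters[0]=1 counters[4]=0 counters[13]=2 counters[18]=0 -> no

Answer: no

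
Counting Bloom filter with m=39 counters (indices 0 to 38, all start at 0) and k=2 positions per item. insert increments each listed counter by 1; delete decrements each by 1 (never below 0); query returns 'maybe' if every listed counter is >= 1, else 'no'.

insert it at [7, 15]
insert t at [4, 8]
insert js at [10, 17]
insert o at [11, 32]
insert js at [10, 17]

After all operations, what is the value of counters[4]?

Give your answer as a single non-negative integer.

Step 1: insert it at [7, 15] -> counters=[0,0,0,0,0,0,0,1,0,0,0,0,0,0,0,1,0,0,0,0,0,0,0,0,0,0,0,0,0,0,0,0,0,0,0,0,0,0,0]
Step 2: insert t at [4, 8] -> counters=[0,0,0,0,1,0,0,1,1,0,0,0,0,0,0,1,0,0,0,0,0,0,0,0,0,0,0,0,0,0,0,0,0,0,0,0,0,0,0]
Step 3: insert js at [10, 17] -> counters=[0,0,0,0,1,0,0,1,1,0,1,0,0,0,0,1,0,1,0,0,0,0,0,0,0,0,0,0,0,0,0,0,0,0,0,0,0,0,0]
Step 4: insert o at [11, 32] -> counters=[0,0,0,0,1,0,0,1,1,0,1,1,0,0,0,1,0,1,0,0,0,0,0,0,0,0,0,0,0,0,0,0,1,0,0,0,0,0,0]
Step 5: insert js at [10, 17] -> counters=[0,0,0,0,1,0,0,1,1,0,2,1,0,0,0,1,0,2,0,0,0,0,0,0,0,0,0,0,0,0,0,0,1,0,0,0,0,0,0]
Final counters=[0,0,0,0,1,0,0,1,1,0,2,1,0,0,0,1,0,2,0,0,0,0,0,0,0,0,0,0,0,0,0,0,1,0,0,0,0,0,0] -> counters[4]=1

Answer: 1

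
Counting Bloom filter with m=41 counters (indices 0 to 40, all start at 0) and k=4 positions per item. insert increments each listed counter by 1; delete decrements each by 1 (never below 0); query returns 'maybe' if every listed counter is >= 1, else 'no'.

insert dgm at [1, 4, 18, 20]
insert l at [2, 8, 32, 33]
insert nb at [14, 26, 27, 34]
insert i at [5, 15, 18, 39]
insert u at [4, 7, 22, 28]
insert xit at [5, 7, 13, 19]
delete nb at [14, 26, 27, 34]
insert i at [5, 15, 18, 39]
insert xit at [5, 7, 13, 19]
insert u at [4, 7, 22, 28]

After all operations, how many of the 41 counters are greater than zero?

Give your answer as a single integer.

Answer: 16

Derivation:
Step 1: insert dgm at [1, 4, 18, 20] -> counters=[0,1,0,0,1,0,0,0,0,0,0,0,0,0,0,0,0,0,1,0,1,0,0,0,0,0,0,0,0,0,0,0,0,0,0,0,0,0,0,0,0]
Step 2: insert l at [2, 8, 32, 33] -> counters=[0,1,1,0,1,0,0,0,1,0,0,0,0,0,0,0,0,0,1,0,1,0,0,0,0,0,0,0,0,0,0,0,1,1,0,0,0,0,0,0,0]
Step 3: insert nb at [14, 26, 27, 34] -> counters=[0,1,1,0,1,0,0,0,1,0,0,0,0,0,1,0,0,0,1,0,1,0,0,0,0,0,1,1,0,0,0,0,1,1,1,0,0,0,0,0,0]
Step 4: insert i at [5, 15, 18, 39] -> counters=[0,1,1,0,1,1,0,0,1,0,0,0,0,0,1,1,0,0,2,0,1,0,0,0,0,0,1,1,0,0,0,0,1,1,1,0,0,0,0,1,0]
Step 5: insert u at [4, 7, 22, 28] -> counters=[0,1,1,0,2,1,0,1,1,0,0,0,0,0,1,1,0,0,2,0,1,0,1,0,0,0,1,1,1,0,0,0,1,1,1,0,0,0,0,1,0]
Step 6: insert xit at [5, 7, 13, 19] -> counters=[0,1,1,0,2,2,0,2,1,0,0,0,0,1,1,1,0,0,2,1,1,0,1,0,0,0,1,1,1,0,0,0,1,1,1,0,0,0,0,1,0]
Step 7: delete nb at [14, 26, 27, 34] -> counters=[0,1,1,0,2,2,0,2,1,0,0,0,0,1,0,1,0,0,2,1,1,0,1,0,0,0,0,0,1,0,0,0,1,1,0,0,0,0,0,1,0]
Step 8: insert i at [5, 15, 18, 39] -> counters=[0,1,1,0,2,3,0,2,1,0,0,0,0,1,0,2,0,0,3,1,1,0,1,0,0,0,0,0,1,0,0,0,1,1,0,0,0,0,0,2,0]
Step 9: insert xit at [5, 7, 13, 19] -> counters=[0,1,1,0,2,4,0,3,1,0,0,0,0,2,0,2,0,0,3,2,1,0,1,0,0,0,0,0,1,0,0,0,1,1,0,0,0,0,0,2,0]
Step 10: insert u at [4, 7, 22, 28] -> counters=[0,1,1,0,3,4,0,4,1,0,0,0,0,2,0,2,0,0,3,2,1,0,2,0,0,0,0,0,2,0,0,0,1,1,0,0,0,0,0,2,0]
Final counters=[0,1,1,0,3,4,0,4,1,0,0,0,0,2,0,2,0,0,3,2,1,0,2,0,0,0,0,0,2,0,0,0,1,1,0,0,0,0,0,2,0] -> 16 nonzero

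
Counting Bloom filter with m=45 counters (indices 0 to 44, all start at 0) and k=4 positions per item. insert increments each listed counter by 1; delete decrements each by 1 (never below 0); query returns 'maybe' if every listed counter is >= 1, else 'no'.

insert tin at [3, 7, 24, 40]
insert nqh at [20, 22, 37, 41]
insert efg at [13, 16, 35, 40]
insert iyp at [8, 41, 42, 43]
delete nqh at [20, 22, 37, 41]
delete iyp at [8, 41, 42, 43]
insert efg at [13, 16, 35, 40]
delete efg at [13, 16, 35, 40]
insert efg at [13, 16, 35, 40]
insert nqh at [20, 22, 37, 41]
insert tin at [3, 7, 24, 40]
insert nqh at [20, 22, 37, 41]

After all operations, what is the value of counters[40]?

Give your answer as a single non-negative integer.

Step 1: insert tin at [3, 7, 24, 40] -> counters=[0,0,0,1,0,0,0,1,0,0,0,0,0,0,0,0,0,0,0,0,0,0,0,0,1,0,0,0,0,0,0,0,0,0,0,0,0,0,0,0,1,0,0,0,0]
Step 2: insert nqh at [20, 22, 37, 41] -> counters=[0,0,0,1,0,0,0,1,0,0,0,0,0,0,0,0,0,0,0,0,1,0,1,0,1,0,0,0,0,0,0,0,0,0,0,0,0,1,0,0,1,1,0,0,0]
Step 3: insert efg at [13, 16, 35, 40] -> counters=[0,0,0,1,0,0,0,1,0,0,0,0,0,1,0,0,1,0,0,0,1,0,1,0,1,0,0,0,0,0,0,0,0,0,0,1,0,1,0,0,2,1,0,0,0]
Step 4: insert iyp at [8, 41, 42, 43] -> counters=[0,0,0,1,0,0,0,1,1,0,0,0,0,1,0,0,1,0,0,0,1,0,1,0,1,0,0,0,0,0,0,0,0,0,0,1,0,1,0,0,2,2,1,1,0]
Step 5: delete nqh at [20, 22, 37, 41] -> counters=[0,0,0,1,0,0,0,1,1,0,0,0,0,1,0,0,1,0,0,0,0,0,0,0,1,0,0,0,0,0,0,0,0,0,0,1,0,0,0,0,2,1,1,1,0]
Step 6: delete iyp at [8, 41, 42, 43] -> counters=[0,0,0,1,0,0,0,1,0,0,0,0,0,1,0,0,1,0,0,0,0,0,0,0,1,0,0,0,0,0,0,0,0,0,0,1,0,0,0,0,2,0,0,0,0]
Step 7: insert efg at [13, 16, 35, 40] -> counters=[0,0,0,1,0,0,0,1,0,0,0,0,0,2,0,0,2,0,0,0,0,0,0,0,1,0,0,0,0,0,0,0,0,0,0,2,0,0,0,0,3,0,0,0,0]
Step 8: delete efg at [13, 16, 35, 40] -> counters=[0,0,0,1,0,0,0,1,0,0,0,0,0,1,0,0,1,0,0,0,0,0,0,0,1,0,0,0,0,0,0,0,0,0,0,1,0,0,0,0,2,0,0,0,0]
Step 9: insert efg at [13, 16, 35, 40] -> counters=[0,0,0,1,0,0,0,1,0,0,0,0,0,2,0,0,2,0,0,0,0,0,0,0,1,0,0,0,0,0,0,0,0,0,0,2,0,0,0,0,3,0,0,0,0]
Step 10: insert nqh at [20, 22, 37, 41] -> counters=[0,0,0,1,0,0,0,1,0,0,0,0,0,2,0,0,2,0,0,0,1,0,1,0,1,0,0,0,0,0,0,0,0,0,0,2,0,1,0,0,3,1,0,0,0]
Step 11: insert tin at [3, 7, 24, 40] -> counters=[0,0,0,2,0,0,0,2,0,0,0,0,0,2,0,0,2,0,0,0,1,0,1,0,2,0,0,0,0,0,0,0,0,0,0,2,0,1,0,0,4,1,0,0,0]
Step 12: insert nqh at [20, 22, 37, 41] -> counters=[0,0,0,2,0,0,0,2,0,0,0,0,0,2,0,0,2,0,0,0,2,0,2,0,2,0,0,0,0,0,0,0,0,0,0,2,0,2,0,0,4,2,0,0,0]
Final counters=[0,0,0,2,0,0,0,2,0,0,0,0,0,2,0,0,2,0,0,0,2,0,2,0,2,0,0,0,0,0,0,0,0,0,0,2,0,2,0,0,4,2,0,0,0] -> counters[40]=4

Answer: 4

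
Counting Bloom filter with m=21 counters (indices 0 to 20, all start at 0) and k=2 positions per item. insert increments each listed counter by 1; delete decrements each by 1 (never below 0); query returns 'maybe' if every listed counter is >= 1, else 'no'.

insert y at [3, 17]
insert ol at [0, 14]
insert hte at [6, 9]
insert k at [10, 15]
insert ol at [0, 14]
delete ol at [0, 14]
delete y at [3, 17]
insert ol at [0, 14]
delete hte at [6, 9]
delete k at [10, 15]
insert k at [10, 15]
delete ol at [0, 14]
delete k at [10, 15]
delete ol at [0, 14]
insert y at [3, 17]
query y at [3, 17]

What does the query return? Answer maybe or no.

Answer: maybe

Derivation:
Step 1: insert y at [3, 17] -> counters=[0,0,0,1,0,0,0,0,0,0,0,0,0,0,0,0,0,1,0,0,0]
Step 2: insert ol at [0, 14] -> counters=[1,0,0,1,0,0,0,0,0,0,0,0,0,0,1,0,0,1,0,0,0]
Step 3: insert hte at [6, 9] -> counters=[1,0,0,1,0,0,1,0,0,1,0,0,0,0,1,0,0,1,0,0,0]
Step 4: insert k at [10, 15] -> counters=[1,0,0,1,0,0,1,0,0,1,1,0,0,0,1,1,0,1,0,0,0]
Step 5: insert ol at [0, 14] -> counters=[2,0,0,1,0,0,1,0,0,1,1,0,0,0,2,1,0,1,0,0,0]
Step 6: delete ol at [0, 14] -> counters=[1,0,0,1,0,0,1,0,0,1,1,0,0,0,1,1,0,1,0,0,0]
Step 7: delete y at [3, 17] -> counters=[1,0,0,0,0,0,1,0,0,1,1,0,0,0,1,1,0,0,0,0,0]
Step 8: insert ol at [0, 14] -> counters=[2,0,0,0,0,0,1,0,0,1,1,0,0,0,2,1,0,0,0,0,0]
Step 9: delete hte at [6, 9] -> counters=[2,0,0,0,0,0,0,0,0,0,1,0,0,0,2,1,0,0,0,0,0]
Step 10: delete k at [10, 15] -> counters=[2,0,0,0,0,0,0,0,0,0,0,0,0,0,2,0,0,0,0,0,0]
Step 11: insert k at [10, 15] -> counters=[2,0,0,0,0,0,0,0,0,0,1,0,0,0,2,1,0,0,0,0,0]
Step 12: delete ol at [0, 14] -> counters=[1,0,0,0,0,0,0,0,0,0,1,0,0,0,1,1,0,0,0,0,0]
Step 13: delete k at [10, 15] -> counters=[1,0,0,0,0,0,0,0,0,0,0,0,0,0,1,0,0,0,0,0,0]
Step 14: delete ol at [0, 14] -> counters=[0,0,0,0,0,0,0,0,0,0,0,0,0,0,0,0,0,0,0,0,0]
Step 15: insert y at [3, 17] -> counters=[0,0,0,1,0,0,0,0,0,0,0,0,0,0,0,0,0,1,0,0,0]
Query y: check counters[3]=1 counters[17]=1 -> maybe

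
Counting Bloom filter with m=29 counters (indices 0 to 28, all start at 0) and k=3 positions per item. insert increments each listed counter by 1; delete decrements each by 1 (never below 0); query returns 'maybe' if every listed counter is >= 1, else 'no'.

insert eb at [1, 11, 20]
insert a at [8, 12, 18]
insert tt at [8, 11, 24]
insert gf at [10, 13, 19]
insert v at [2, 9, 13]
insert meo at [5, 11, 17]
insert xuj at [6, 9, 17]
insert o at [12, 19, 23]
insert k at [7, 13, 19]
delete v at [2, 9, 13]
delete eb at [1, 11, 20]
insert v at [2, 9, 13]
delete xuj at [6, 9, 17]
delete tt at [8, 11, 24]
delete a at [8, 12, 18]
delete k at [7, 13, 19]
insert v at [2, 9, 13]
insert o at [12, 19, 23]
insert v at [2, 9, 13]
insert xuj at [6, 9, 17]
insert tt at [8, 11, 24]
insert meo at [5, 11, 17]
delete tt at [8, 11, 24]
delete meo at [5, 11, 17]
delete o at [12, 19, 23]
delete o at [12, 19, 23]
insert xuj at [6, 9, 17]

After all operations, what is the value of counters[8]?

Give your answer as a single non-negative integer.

Step 1: insert eb at [1, 11, 20] -> counters=[0,1,0,0,0,0,0,0,0,0,0,1,0,0,0,0,0,0,0,0,1,0,0,0,0,0,0,0,0]
Step 2: insert a at [8, 12, 18] -> counters=[0,1,0,0,0,0,0,0,1,0,0,1,1,0,0,0,0,0,1,0,1,0,0,0,0,0,0,0,0]
Step 3: insert tt at [8, 11, 24] -> counters=[0,1,0,0,0,0,0,0,2,0,0,2,1,0,0,0,0,0,1,0,1,0,0,0,1,0,0,0,0]
Step 4: insert gf at [10, 13, 19] -> counters=[0,1,0,0,0,0,0,0,2,0,1,2,1,1,0,0,0,0,1,1,1,0,0,0,1,0,0,0,0]
Step 5: insert v at [2, 9, 13] -> counters=[0,1,1,0,0,0,0,0,2,1,1,2,1,2,0,0,0,0,1,1,1,0,0,0,1,0,0,0,0]
Step 6: insert meo at [5, 11, 17] -> counters=[0,1,1,0,0,1,0,0,2,1,1,3,1,2,0,0,0,1,1,1,1,0,0,0,1,0,0,0,0]
Step 7: insert xuj at [6, 9, 17] -> counters=[0,1,1,0,0,1,1,0,2,2,1,3,1,2,0,0,0,2,1,1,1,0,0,0,1,0,0,0,0]
Step 8: insert o at [12, 19, 23] -> counters=[0,1,1,0,0,1,1,0,2,2,1,3,2,2,0,0,0,2,1,2,1,0,0,1,1,0,0,0,0]
Step 9: insert k at [7, 13, 19] -> counters=[0,1,1,0,0,1,1,1,2,2,1,3,2,3,0,0,0,2,1,3,1,0,0,1,1,0,0,0,0]
Step 10: delete v at [2, 9, 13] -> counters=[0,1,0,0,0,1,1,1,2,1,1,3,2,2,0,0,0,2,1,3,1,0,0,1,1,0,0,0,0]
Step 11: delete eb at [1, 11, 20] -> counters=[0,0,0,0,0,1,1,1,2,1,1,2,2,2,0,0,0,2,1,3,0,0,0,1,1,0,0,0,0]
Step 12: insert v at [2, 9, 13] -> counters=[0,0,1,0,0,1,1,1,2,2,1,2,2,3,0,0,0,2,1,3,0,0,0,1,1,0,0,0,0]
Step 13: delete xuj at [6, 9, 17] -> counters=[0,0,1,0,0,1,0,1,2,1,1,2,2,3,0,0,0,1,1,3,0,0,0,1,1,0,0,0,0]
Step 14: delete tt at [8, 11, 24] -> counters=[0,0,1,0,0,1,0,1,1,1,1,1,2,3,0,0,0,1,1,3,0,0,0,1,0,0,0,0,0]
Step 15: delete a at [8, 12, 18] -> counters=[0,0,1,0,0,1,0,1,0,1,1,1,1,3,0,0,0,1,0,3,0,0,0,1,0,0,0,0,0]
Step 16: delete k at [7, 13, 19] -> counters=[0,0,1,0,0,1,0,0,0,1,1,1,1,2,0,0,0,1,0,2,0,0,0,1,0,0,0,0,0]
Step 17: insert v at [2, 9, 13] -> counters=[0,0,2,0,0,1,0,0,0,2,1,1,1,3,0,0,0,1,0,2,0,0,0,1,0,0,0,0,0]
Step 18: insert o at [12, 19, 23] -> counters=[0,0,2,0,0,1,0,0,0,2,1,1,2,3,0,0,0,1,0,3,0,0,0,2,0,0,0,0,0]
Step 19: insert v at [2, 9, 13] -> counters=[0,0,3,0,0,1,0,0,0,3,1,1,2,4,0,0,0,1,0,3,0,0,0,2,0,0,0,0,0]
Step 20: insert xuj at [6, 9, 17] -> counters=[0,0,3,0,0,1,1,0,0,4,1,1,2,4,0,0,0,2,0,3,0,0,0,2,0,0,0,0,0]
Step 21: insert tt at [8, 11, 24] -> counters=[0,0,3,0,0,1,1,0,1,4,1,2,2,4,0,0,0,2,0,3,0,0,0,2,1,0,0,0,0]
Step 22: insert meo at [5, 11, 17] -> counters=[0,0,3,0,0,2,1,0,1,4,1,3,2,4,0,0,0,3,0,3,0,0,0,2,1,0,0,0,0]
Step 23: delete tt at [8, 11, 24] -> counters=[0,0,3,0,0,2,1,0,0,4,1,2,2,4,0,0,0,3,0,3,0,0,0,2,0,0,0,0,0]
Step 24: delete meo at [5, 11, 17] -> counters=[0,0,3,0,0,1,1,0,0,4,1,1,2,4,0,0,0,2,0,3,0,0,0,2,0,0,0,0,0]
Step 25: delete o at [12, 19, 23] -> counters=[0,0,3,0,0,1,1,0,0,4,1,1,1,4,0,0,0,2,0,2,0,0,0,1,0,0,0,0,0]
Step 26: delete o at [12, 19, 23] -> counters=[0,0,3,0,0,1,1,0,0,4,1,1,0,4,0,0,0,2,0,1,0,0,0,0,0,0,0,0,0]
Step 27: insert xuj at [6, 9, 17] -> counters=[0,0,3,0,0,1,2,0,0,5,1,1,0,4,0,0,0,3,0,1,0,0,0,0,0,0,0,0,0]
Final counters=[0,0,3,0,0,1,2,0,0,5,1,1,0,4,0,0,0,3,0,1,0,0,0,0,0,0,0,0,0] -> counters[8]=0

Answer: 0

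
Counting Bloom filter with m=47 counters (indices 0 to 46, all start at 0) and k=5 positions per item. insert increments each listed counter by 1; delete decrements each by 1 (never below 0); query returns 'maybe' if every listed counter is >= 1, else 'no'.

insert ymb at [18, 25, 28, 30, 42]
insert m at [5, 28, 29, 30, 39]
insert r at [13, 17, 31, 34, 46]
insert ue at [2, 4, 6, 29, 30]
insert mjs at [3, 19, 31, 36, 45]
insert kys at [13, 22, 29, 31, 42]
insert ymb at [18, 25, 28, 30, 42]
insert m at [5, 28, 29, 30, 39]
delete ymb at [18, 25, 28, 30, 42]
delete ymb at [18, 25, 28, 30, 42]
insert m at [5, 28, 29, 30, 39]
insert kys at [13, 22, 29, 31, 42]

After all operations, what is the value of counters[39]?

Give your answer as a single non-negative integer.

Step 1: insert ymb at [18, 25, 28, 30, 42] -> counters=[0,0,0,0,0,0,0,0,0,0,0,0,0,0,0,0,0,0,1,0,0,0,0,0,0,1,0,0,1,0,1,0,0,0,0,0,0,0,0,0,0,0,1,0,0,0,0]
Step 2: insert m at [5, 28, 29, 30, 39] -> counters=[0,0,0,0,0,1,0,0,0,0,0,0,0,0,0,0,0,0,1,0,0,0,0,0,0,1,0,0,2,1,2,0,0,0,0,0,0,0,0,1,0,0,1,0,0,0,0]
Step 3: insert r at [13, 17, 31, 34, 46] -> counters=[0,0,0,0,0,1,0,0,0,0,0,0,0,1,0,0,0,1,1,0,0,0,0,0,0,1,0,0,2,1,2,1,0,0,1,0,0,0,0,1,0,0,1,0,0,0,1]
Step 4: insert ue at [2, 4, 6, 29, 30] -> counters=[0,0,1,0,1,1,1,0,0,0,0,0,0,1,0,0,0,1,1,0,0,0,0,0,0,1,0,0,2,2,3,1,0,0,1,0,0,0,0,1,0,0,1,0,0,0,1]
Step 5: insert mjs at [3, 19, 31, 36, 45] -> counters=[0,0,1,1,1,1,1,0,0,0,0,0,0,1,0,0,0,1,1,1,0,0,0,0,0,1,0,0,2,2,3,2,0,0,1,0,1,0,0,1,0,0,1,0,0,1,1]
Step 6: insert kys at [13, 22, 29, 31, 42] -> counters=[0,0,1,1,1,1,1,0,0,0,0,0,0,2,0,0,0,1,1,1,0,0,1,0,0,1,0,0,2,3,3,3,0,0,1,0,1,0,0,1,0,0,2,0,0,1,1]
Step 7: insert ymb at [18, 25, 28, 30, 42] -> counters=[0,0,1,1,1,1,1,0,0,0,0,0,0,2,0,0,0,1,2,1,0,0,1,0,0,2,0,0,3,3,4,3,0,0,1,0,1,0,0,1,0,0,3,0,0,1,1]
Step 8: insert m at [5, 28, 29, 30, 39] -> counters=[0,0,1,1,1,2,1,0,0,0,0,0,0,2,0,0,0,1,2,1,0,0,1,0,0,2,0,0,4,4,5,3,0,0,1,0,1,0,0,2,0,0,3,0,0,1,1]
Step 9: delete ymb at [18, 25, 28, 30, 42] -> counters=[0,0,1,1,1,2,1,0,0,0,0,0,0,2,0,0,0,1,1,1,0,0,1,0,0,1,0,0,3,4,4,3,0,0,1,0,1,0,0,2,0,0,2,0,0,1,1]
Step 10: delete ymb at [18, 25, 28, 30, 42] -> counters=[0,0,1,1,1,2,1,0,0,0,0,0,0,2,0,0,0,1,0,1,0,0,1,0,0,0,0,0,2,4,3,3,0,0,1,0,1,0,0,2,0,0,1,0,0,1,1]
Step 11: insert m at [5, 28, 29, 30, 39] -> counters=[0,0,1,1,1,3,1,0,0,0,0,0,0,2,0,0,0,1,0,1,0,0,1,0,0,0,0,0,3,5,4,3,0,0,1,0,1,0,0,3,0,0,1,0,0,1,1]
Step 12: insert kys at [13, 22, 29, 31, 42] -> counters=[0,0,1,1,1,3,1,0,0,0,0,0,0,3,0,0,0,1,0,1,0,0,2,0,0,0,0,0,3,6,4,4,0,0,1,0,1,0,0,3,0,0,2,0,0,1,1]
Final counters=[0,0,1,1,1,3,1,0,0,0,0,0,0,3,0,0,0,1,0,1,0,0,2,0,0,0,0,0,3,6,4,4,0,0,1,0,1,0,0,3,0,0,2,0,0,1,1] -> counters[39]=3

Answer: 3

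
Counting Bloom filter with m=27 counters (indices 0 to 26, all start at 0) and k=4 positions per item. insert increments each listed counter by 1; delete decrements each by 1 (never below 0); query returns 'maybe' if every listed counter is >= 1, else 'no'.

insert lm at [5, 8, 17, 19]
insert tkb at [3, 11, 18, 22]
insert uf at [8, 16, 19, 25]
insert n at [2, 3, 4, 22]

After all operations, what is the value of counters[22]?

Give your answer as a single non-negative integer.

Step 1: insert lm at [5, 8, 17, 19] -> counters=[0,0,0,0,0,1,0,0,1,0,0,0,0,0,0,0,0,1,0,1,0,0,0,0,0,0,0]
Step 2: insert tkb at [3, 11, 18, 22] -> counters=[0,0,0,1,0,1,0,0,1,0,0,1,0,0,0,0,0,1,1,1,0,0,1,0,0,0,0]
Step 3: insert uf at [8, 16, 19, 25] -> counters=[0,0,0,1,0,1,0,0,2,0,0,1,0,0,0,0,1,1,1,2,0,0,1,0,0,1,0]
Step 4: insert n at [2, 3, 4, 22] -> counters=[0,0,1,2,1,1,0,0,2,0,0,1,0,0,0,0,1,1,1,2,0,0,2,0,0,1,0]
Final counters=[0,0,1,2,1,1,0,0,2,0,0,1,0,0,0,0,1,1,1,2,0,0,2,0,0,1,0] -> counters[22]=2

Answer: 2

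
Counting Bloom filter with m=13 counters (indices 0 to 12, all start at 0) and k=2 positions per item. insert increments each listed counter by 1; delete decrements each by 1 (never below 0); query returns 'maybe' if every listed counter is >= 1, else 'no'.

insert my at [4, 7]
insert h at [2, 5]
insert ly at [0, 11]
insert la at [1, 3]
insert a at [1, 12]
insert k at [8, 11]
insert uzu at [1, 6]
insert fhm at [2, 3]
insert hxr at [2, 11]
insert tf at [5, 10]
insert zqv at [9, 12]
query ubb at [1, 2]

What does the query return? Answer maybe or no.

Answer: maybe

Derivation:
Step 1: insert my at [4, 7] -> counters=[0,0,0,0,1,0,0,1,0,0,0,0,0]
Step 2: insert h at [2, 5] -> counters=[0,0,1,0,1,1,0,1,0,0,0,0,0]
Step 3: insert ly at [0, 11] -> counters=[1,0,1,0,1,1,0,1,0,0,0,1,0]
Step 4: insert la at [1, 3] -> counters=[1,1,1,1,1,1,0,1,0,0,0,1,0]
Step 5: insert a at [1, 12] -> counters=[1,2,1,1,1,1,0,1,0,0,0,1,1]
Step 6: insert k at [8, 11] -> counters=[1,2,1,1,1,1,0,1,1,0,0,2,1]
Step 7: insert uzu at [1, 6] -> counters=[1,3,1,1,1,1,1,1,1,0,0,2,1]
Step 8: insert fhm at [2, 3] -> counters=[1,3,2,2,1,1,1,1,1,0,0,2,1]
Step 9: insert hxr at [2, 11] -> counters=[1,3,3,2,1,1,1,1,1,0,0,3,1]
Step 10: insert tf at [5, 10] -> counters=[1,3,3,2,1,2,1,1,1,0,1,3,1]
Step 11: insert zqv at [9, 12] -> counters=[1,3,3,2,1,2,1,1,1,1,1,3,2]
Query ubb: check counters[1]=3 counters[2]=3 -> maybe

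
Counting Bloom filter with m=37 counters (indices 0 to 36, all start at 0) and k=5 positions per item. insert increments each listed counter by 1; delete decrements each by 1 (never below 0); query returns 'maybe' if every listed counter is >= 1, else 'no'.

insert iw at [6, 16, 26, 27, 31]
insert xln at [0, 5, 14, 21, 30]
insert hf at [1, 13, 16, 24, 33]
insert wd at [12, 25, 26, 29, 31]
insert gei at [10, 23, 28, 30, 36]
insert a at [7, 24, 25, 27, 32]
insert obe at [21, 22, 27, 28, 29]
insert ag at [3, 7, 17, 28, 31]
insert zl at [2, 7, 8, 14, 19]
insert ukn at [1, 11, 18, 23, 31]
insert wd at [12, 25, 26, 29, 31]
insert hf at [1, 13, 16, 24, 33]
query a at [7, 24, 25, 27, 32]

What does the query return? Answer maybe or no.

Step 1: insert iw at [6, 16, 26, 27, 31] -> counters=[0,0,0,0,0,0,1,0,0,0,0,0,0,0,0,0,1,0,0,0,0,0,0,0,0,0,1,1,0,0,0,1,0,0,0,0,0]
Step 2: insert xln at [0, 5, 14, 21, 30] -> counters=[1,0,0,0,0,1,1,0,0,0,0,0,0,0,1,0,1,0,0,0,0,1,0,0,0,0,1,1,0,0,1,1,0,0,0,0,0]
Step 3: insert hf at [1, 13, 16, 24, 33] -> counters=[1,1,0,0,0,1,1,0,0,0,0,0,0,1,1,0,2,0,0,0,0,1,0,0,1,0,1,1,0,0,1,1,0,1,0,0,0]
Step 4: insert wd at [12, 25, 26, 29, 31] -> counters=[1,1,0,0,0,1,1,0,0,0,0,0,1,1,1,0,2,0,0,0,0,1,0,0,1,1,2,1,0,1,1,2,0,1,0,0,0]
Step 5: insert gei at [10, 23, 28, 30, 36] -> counters=[1,1,0,0,0,1,1,0,0,0,1,0,1,1,1,0,2,0,0,0,0,1,0,1,1,1,2,1,1,1,2,2,0,1,0,0,1]
Step 6: insert a at [7, 24, 25, 27, 32] -> counters=[1,1,0,0,0,1,1,1,0,0,1,0,1,1,1,0,2,0,0,0,0,1,0,1,2,2,2,2,1,1,2,2,1,1,0,0,1]
Step 7: insert obe at [21, 22, 27, 28, 29] -> counters=[1,1,0,0,0,1,1,1,0,0,1,0,1,1,1,0,2,0,0,0,0,2,1,1,2,2,2,3,2,2,2,2,1,1,0,0,1]
Step 8: insert ag at [3, 7, 17, 28, 31] -> counters=[1,1,0,1,0,1,1,2,0,0,1,0,1,1,1,0,2,1,0,0,0,2,1,1,2,2,2,3,3,2,2,3,1,1,0,0,1]
Step 9: insert zl at [2, 7, 8, 14, 19] -> counters=[1,1,1,1,0,1,1,3,1,0,1,0,1,1,2,0,2,1,0,1,0,2,1,1,2,2,2,3,3,2,2,3,1,1,0,0,1]
Step 10: insert ukn at [1, 11, 18, 23, 31] -> counters=[1,2,1,1,0,1,1,3,1,0,1,1,1,1,2,0,2,1,1,1,0,2,1,2,2,2,2,3,3,2,2,4,1,1,0,0,1]
Step 11: insert wd at [12, 25, 26, 29, 31] -> counters=[1,2,1,1,0,1,1,3,1,0,1,1,2,1,2,0,2,1,1,1,0,2,1,2,2,3,3,3,3,3,2,5,1,1,0,0,1]
Step 12: insert hf at [1, 13, 16, 24, 33] -> counters=[1,3,1,1,0,1,1,3,1,0,1,1,2,2,2,0,3,1,1,1,0,2,1,2,3,3,3,3,3,3,2,5,1,2,0,0,1]
Query a: check counters[7]=3 counters[24]=3 counters[25]=3 counters[27]=3 counters[32]=1 -> maybe

Answer: maybe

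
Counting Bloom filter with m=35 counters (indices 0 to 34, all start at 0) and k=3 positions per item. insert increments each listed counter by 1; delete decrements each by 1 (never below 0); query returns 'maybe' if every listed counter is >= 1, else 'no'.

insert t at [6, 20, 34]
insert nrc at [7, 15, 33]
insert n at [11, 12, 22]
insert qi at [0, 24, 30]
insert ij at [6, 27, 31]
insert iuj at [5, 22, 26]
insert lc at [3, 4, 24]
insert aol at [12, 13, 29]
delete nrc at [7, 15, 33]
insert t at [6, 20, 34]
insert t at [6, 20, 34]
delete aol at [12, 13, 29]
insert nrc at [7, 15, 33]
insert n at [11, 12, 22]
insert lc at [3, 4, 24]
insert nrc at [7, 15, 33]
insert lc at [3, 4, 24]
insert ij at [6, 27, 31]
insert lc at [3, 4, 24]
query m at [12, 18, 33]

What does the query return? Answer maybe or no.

Answer: no

Derivation:
Step 1: insert t at [6, 20, 34] -> counters=[0,0,0,0,0,0,1,0,0,0,0,0,0,0,0,0,0,0,0,0,1,0,0,0,0,0,0,0,0,0,0,0,0,0,1]
Step 2: insert nrc at [7, 15, 33] -> counters=[0,0,0,0,0,0,1,1,0,0,0,0,0,0,0,1,0,0,0,0,1,0,0,0,0,0,0,0,0,0,0,0,0,1,1]
Step 3: insert n at [11, 12, 22] -> counters=[0,0,0,0,0,0,1,1,0,0,0,1,1,0,0,1,0,0,0,0,1,0,1,0,0,0,0,0,0,0,0,0,0,1,1]
Step 4: insert qi at [0, 24, 30] -> counters=[1,0,0,0,0,0,1,1,0,0,0,1,1,0,0,1,0,0,0,0,1,0,1,0,1,0,0,0,0,0,1,0,0,1,1]
Step 5: insert ij at [6, 27, 31] -> counters=[1,0,0,0,0,0,2,1,0,0,0,1,1,0,0,1,0,0,0,0,1,0,1,0,1,0,0,1,0,0,1,1,0,1,1]
Step 6: insert iuj at [5, 22, 26] -> counters=[1,0,0,0,0,1,2,1,0,0,0,1,1,0,0,1,0,0,0,0,1,0,2,0,1,0,1,1,0,0,1,1,0,1,1]
Step 7: insert lc at [3, 4, 24] -> counters=[1,0,0,1,1,1,2,1,0,0,0,1,1,0,0,1,0,0,0,0,1,0,2,0,2,0,1,1,0,0,1,1,0,1,1]
Step 8: insert aol at [12, 13, 29] -> counters=[1,0,0,1,1,1,2,1,0,0,0,1,2,1,0,1,0,0,0,0,1,0,2,0,2,0,1,1,0,1,1,1,0,1,1]
Step 9: delete nrc at [7, 15, 33] -> counters=[1,0,0,1,1,1,2,0,0,0,0,1,2,1,0,0,0,0,0,0,1,0,2,0,2,0,1,1,0,1,1,1,0,0,1]
Step 10: insert t at [6, 20, 34] -> counters=[1,0,0,1,1,1,3,0,0,0,0,1,2,1,0,0,0,0,0,0,2,0,2,0,2,0,1,1,0,1,1,1,0,0,2]
Step 11: insert t at [6, 20, 34] -> counters=[1,0,0,1,1,1,4,0,0,0,0,1,2,1,0,0,0,0,0,0,3,0,2,0,2,0,1,1,0,1,1,1,0,0,3]
Step 12: delete aol at [12, 13, 29] -> counters=[1,0,0,1,1,1,4,0,0,0,0,1,1,0,0,0,0,0,0,0,3,0,2,0,2,0,1,1,0,0,1,1,0,0,3]
Step 13: insert nrc at [7, 15, 33] -> counters=[1,0,0,1,1,1,4,1,0,0,0,1,1,0,0,1,0,0,0,0,3,0,2,0,2,0,1,1,0,0,1,1,0,1,3]
Step 14: insert n at [11, 12, 22] -> counters=[1,0,0,1,1,1,4,1,0,0,0,2,2,0,0,1,0,0,0,0,3,0,3,0,2,0,1,1,0,0,1,1,0,1,3]
Step 15: insert lc at [3, 4, 24] -> counters=[1,0,0,2,2,1,4,1,0,0,0,2,2,0,0,1,0,0,0,0,3,0,3,0,3,0,1,1,0,0,1,1,0,1,3]
Step 16: insert nrc at [7, 15, 33] -> counters=[1,0,0,2,2,1,4,2,0,0,0,2,2,0,0,2,0,0,0,0,3,0,3,0,3,0,1,1,0,0,1,1,0,2,3]
Step 17: insert lc at [3, 4, 24] -> counters=[1,0,0,3,3,1,4,2,0,0,0,2,2,0,0,2,0,0,0,0,3,0,3,0,4,0,1,1,0,0,1,1,0,2,3]
Step 18: insert ij at [6, 27, 31] -> counters=[1,0,0,3,3,1,5,2,0,0,0,2,2,0,0,2,0,0,0,0,3,0,3,0,4,0,1,2,0,0,1,2,0,2,3]
Step 19: insert lc at [3, 4, 24] -> counters=[1,0,0,4,4,1,5,2,0,0,0,2,2,0,0,2,0,0,0,0,3,0,3,0,5,0,1,2,0,0,1,2,0,2,3]
Query m: check counters[12]=2 counters[18]=0 counters[33]=2 -> no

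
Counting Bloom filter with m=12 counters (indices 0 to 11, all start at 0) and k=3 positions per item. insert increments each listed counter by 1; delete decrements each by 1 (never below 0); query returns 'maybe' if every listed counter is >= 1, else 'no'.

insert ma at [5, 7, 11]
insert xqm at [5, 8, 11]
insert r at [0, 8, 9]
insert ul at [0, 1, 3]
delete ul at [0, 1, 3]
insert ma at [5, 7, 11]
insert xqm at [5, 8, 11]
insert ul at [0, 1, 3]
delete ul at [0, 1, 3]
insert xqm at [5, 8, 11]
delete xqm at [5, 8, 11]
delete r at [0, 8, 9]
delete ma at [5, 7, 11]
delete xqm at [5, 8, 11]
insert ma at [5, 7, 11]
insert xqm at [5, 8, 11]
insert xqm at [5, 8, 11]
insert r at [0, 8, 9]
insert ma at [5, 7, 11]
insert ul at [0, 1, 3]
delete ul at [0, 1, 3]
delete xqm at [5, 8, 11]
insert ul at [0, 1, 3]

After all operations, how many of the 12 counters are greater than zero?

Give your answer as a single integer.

Step 1: insert ma at [5, 7, 11] -> counters=[0,0,0,0,0,1,0,1,0,0,0,1]
Step 2: insert xqm at [5, 8, 11] -> counters=[0,0,0,0,0,2,0,1,1,0,0,2]
Step 3: insert r at [0, 8, 9] -> counters=[1,0,0,0,0,2,0,1,2,1,0,2]
Step 4: insert ul at [0, 1, 3] -> counters=[2,1,0,1,0,2,0,1,2,1,0,2]
Step 5: delete ul at [0, 1, 3] -> counters=[1,0,0,0,0,2,0,1,2,1,0,2]
Step 6: insert ma at [5, 7, 11] -> counters=[1,0,0,0,0,3,0,2,2,1,0,3]
Step 7: insert xqm at [5, 8, 11] -> counters=[1,0,0,0,0,4,0,2,3,1,0,4]
Step 8: insert ul at [0, 1, 3] -> counters=[2,1,0,1,0,4,0,2,3,1,0,4]
Step 9: delete ul at [0, 1, 3] -> counters=[1,0,0,0,0,4,0,2,3,1,0,4]
Step 10: insert xqm at [5, 8, 11] -> counters=[1,0,0,0,0,5,0,2,4,1,0,5]
Step 11: delete xqm at [5, 8, 11] -> counters=[1,0,0,0,0,4,0,2,3,1,0,4]
Step 12: delete r at [0, 8, 9] -> counters=[0,0,0,0,0,4,0,2,2,0,0,4]
Step 13: delete ma at [5, 7, 11] -> counters=[0,0,0,0,0,3,0,1,2,0,0,3]
Step 14: delete xqm at [5, 8, 11] -> counters=[0,0,0,0,0,2,0,1,1,0,0,2]
Step 15: insert ma at [5, 7, 11] -> counters=[0,0,0,0,0,3,0,2,1,0,0,3]
Step 16: insert xqm at [5, 8, 11] -> counters=[0,0,0,0,0,4,0,2,2,0,0,4]
Step 17: insert xqm at [5, 8, 11] -> counters=[0,0,0,0,0,5,0,2,3,0,0,5]
Step 18: insert r at [0, 8, 9] -> counters=[1,0,0,0,0,5,0,2,4,1,0,5]
Step 19: insert ma at [5, 7, 11] -> counters=[1,0,0,0,0,6,0,3,4,1,0,6]
Step 20: insert ul at [0, 1, 3] -> counters=[2,1,0,1,0,6,0,3,4,1,0,6]
Step 21: delete ul at [0, 1, 3] -> counters=[1,0,0,0,0,6,0,3,4,1,0,6]
Step 22: delete xqm at [5, 8, 11] -> counters=[1,0,0,0,0,5,0,3,3,1,0,5]
Step 23: insert ul at [0, 1, 3] -> counters=[2,1,0,1,0,5,0,3,3,1,0,5]
Final counters=[2,1,0,1,0,5,0,3,3,1,0,5] -> 8 nonzero

Answer: 8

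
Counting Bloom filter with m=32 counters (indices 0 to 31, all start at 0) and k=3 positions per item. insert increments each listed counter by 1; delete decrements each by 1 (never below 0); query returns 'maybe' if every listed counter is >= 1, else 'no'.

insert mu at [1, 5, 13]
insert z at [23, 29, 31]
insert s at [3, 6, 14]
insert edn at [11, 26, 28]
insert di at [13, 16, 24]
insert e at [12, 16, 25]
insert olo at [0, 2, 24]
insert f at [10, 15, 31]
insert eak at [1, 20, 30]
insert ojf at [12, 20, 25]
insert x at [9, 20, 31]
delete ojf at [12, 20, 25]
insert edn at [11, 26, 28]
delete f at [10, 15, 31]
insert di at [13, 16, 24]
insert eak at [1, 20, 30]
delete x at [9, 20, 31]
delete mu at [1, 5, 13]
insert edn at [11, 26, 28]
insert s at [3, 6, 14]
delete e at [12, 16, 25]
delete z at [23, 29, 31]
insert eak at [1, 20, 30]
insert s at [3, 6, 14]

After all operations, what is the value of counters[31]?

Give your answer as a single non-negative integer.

Step 1: insert mu at [1, 5, 13] -> counters=[0,1,0,0,0,1,0,0,0,0,0,0,0,1,0,0,0,0,0,0,0,0,0,0,0,0,0,0,0,0,0,0]
Step 2: insert z at [23, 29, 31] -> counters=[0,1,0,0,0,1,0,0,0,0,0,0,0,1,0,0,0,0,0,0,0,0,0,1,0,0,0,0,0,1,0,1]
Step 3: insert s at [3, 6, 14] -> counters=[0,1,0,1,0,1,1,0,0,0,0,0,0,1,1,0,0,0,0,0,0,0,0,1,0,0,0,0,0,1,0,1]
Step 4: insert edn at [11, 26, 28] -> counters=[0,1,0,1,0,1,1,0,0,0,0,1,0,1,1,0,0,0,0,0,0,0,0,1,0,0,1,0,1,1,0,1]
Step 5: insert di at [13, 16, 24] -> counters=[0,1,0,1,0,1,1,0,0,0,0,1,0,2,1,0,1,0,0,0,0,0,0,1,1,0,1,0,1,1,0,1]
Step 6: insert e at [12, 16, 25] -> counters=[0,1,0,1,0,1,1,0,0,0,0,1,1,2,1,0,2,0,0,0,0,0,0,1,1,1,1,0,1,1,0,1]
Step 7: insert olo at [0, 2, 24] -> counters=[1,1,1,1,0,1,1,0,0,0,0,1,1,2,1,0,2,0,0,0,0,0,0,1,2,1,1,0,1,1,0,1]
Step 8: insert f at [10, 15, 31] -> counters=[1,1,1,1,0,1,1,0,0,0,1,1,1,2,1,1,2,0,0,0,0,0,0,1,2,1,1,0,1,1,0,2]
Step 9: insert eak at [1, 20, 30] -> counters=[1,2,1,1,0,1,1,0,0,0,1,1,1,2,1,1,2,0,0,0,1,0,0,1,2,1,1,0,1,1,1,2]
Step 10: insert ojf at [12, 20, 25] -> counters=[1,2,1,1,0,1,1,0,0,0,1,1,2,2,1,1,2,0,0,0,2,0,0,1,2,2,1,0,1,1,1,2]
Step 11: insert x at [9, 20, 31] -> counters=[1,2,1,1,0,1,1,0,0,1,1,1,2,2,1,1,2,0,0,0,3,0,0,1,2,2,1,0,1,1,1,3]
Step 12: delete ojf at [12, 20, 25] -> counters=[1,2,1,1,0,1,1,0,0,1,1,1,1,2,1,1,2,0,0,0,2,0,0,1,2,1,1,0,1,1,1,3]
Step 13: insert edn at [11, 26, 28] -> counters=[1,2,1,1,0,1,1,0,0,1,1,2,1,2,1,1,2,0,0,0,2,0,0,1,2,1,2,0,2,1,1,3]
Step 14: delete f at [10, 15, 31] -> counters=[1,2,1,1,0,1,1,0,0,1,0,2,1,2,1,0,2,0,0,0,2,0,0,1,2,1,2,0,2,1,1,2]
Step 15: insert di at [13, 16, 24] -> counters=[1,2,1,1,0,1,1,0,0,1,0,2,1,3,1,0,3,0,0,0,2,0,0,1,3,1,2,0,2,1,1,2]
Step 16: insert eak at [1, 20, 30] -> counters=[1,3,1,1,0,1,1,0,0,1,0,2,1,3,1,0,3,0,0,0,3,0,0,1,3,1,2,0,2,1,2,2]
Step 17: delete x at [9, 20, 31] -> counters=[1,3,1,1,0,1,1,0,0,0,0,2,1,3,1,0,3,0,0,0,2,0,0,1,3,1,2,0,2,1,2,1]
Step 18: delete mu at [1, 5, 13] -> counters=[1,2,1,1,0,0,1,0,0,0,0,2,1,2,1,0,3,0,0,0,2,0,0,1,3,1,2,0,2,1,2,1]
Step 19: insert edn at [11, 26, 28] -> counters=[1,2,1,1,0,0,1,0,0,0,0,3,1,2,1,0,3,0,0,0,2,0,0,1,3,1,3,0,3,1,2,1]
Step 20: insert s at [3, 6, 14] -> counters=[1,2,1,2,0,0,2,0,0,0,0,3,1,2,2,0,3,0,0,0,2,0,0,1,3,1,3,0,3,1,2,1]
Step 21: delete e at [12, 16, 25] -> counters=[1,2,1,2,0,0,2,0,0,0,0,3,0,2,2,0,2,0,0,0,2,0,0,1,3,0,3,0,3,1,2,1]
Step 22: delete z at [23, 29, 31] -> counters=[1,2,1,2,0,0,2,0,0,0,0,3,0,2,2,0,2,0,0,0,2,0,0,0,3,0,3,0,3,0,2,0]
Step 23: insert eak at [1, 20, 30] -> counters=[1,3,1,2,0,0,2,0,0,0,0,3,0,2,2,0,2,0,0,0,3,0,0,0,3,0,3,0,3,0,3,0]
Step 24: insert s at [3, 6, 14] -> counters=[1,3,1,3,0,0,3,0,0,0,0,3,0,2,3,0,2,0,0,0,3,0,0,0,3,0,3,0,3,0,3,0]
Final counters=[1,3,1,3,0,0,3,0,0,0,0,3,0,2,3,0,2,0,0,0,3,0,0,0,3,0,3,0,3,0,3,0] -> counters[31]=0

Answer: 0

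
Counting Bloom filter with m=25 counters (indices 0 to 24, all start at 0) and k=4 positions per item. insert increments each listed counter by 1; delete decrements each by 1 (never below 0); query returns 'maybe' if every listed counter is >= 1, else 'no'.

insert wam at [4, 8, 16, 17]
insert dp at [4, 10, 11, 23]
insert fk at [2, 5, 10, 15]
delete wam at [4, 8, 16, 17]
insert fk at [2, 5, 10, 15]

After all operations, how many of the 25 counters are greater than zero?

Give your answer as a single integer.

Answer: 7

Derivation:
Step 1: insert wam at [4, 8, 16, 17] -> counters=[0,0,0,0,1,0,0,0,1,0,0,0,0,0,0,0,1,1,0,0,0,0,0,0,0]
Step 2: insert dp at [4, 10, 11, 23] -> counters=[0,0,0,0,2,0,0,0,1,0,1,1,0,0,0,0,1,1,0,0,0,0,0,1,0]
Step 3: insert fk at [2, 5, 10, 15] -> counters=[0,0,1,0,2,1,0,0,1,0,2,1,0,0,0,1,1,1,0,0,0,0,0,1,0]
Step 4: delete wam at [4, 8, 16, 17] -> counters=[0,0,1,0,1,1,0,0,0,0,2,1,0,0,0,1,0,0,0,0,0,0,0,1,0]
Step 5: insert fk at [2, 5, 10, 15] -> counters=[0,0,2,0,1,2,0,0,0,0,3,1,0,0,0,2,0,0,0,0,0,0,0,1,0]
Final counters=[0,0,2,0,1,2,0,0,0,0,3,1,0,0,0,2,0,0,0,0,0,0,0,1,0] -> 7 nonzero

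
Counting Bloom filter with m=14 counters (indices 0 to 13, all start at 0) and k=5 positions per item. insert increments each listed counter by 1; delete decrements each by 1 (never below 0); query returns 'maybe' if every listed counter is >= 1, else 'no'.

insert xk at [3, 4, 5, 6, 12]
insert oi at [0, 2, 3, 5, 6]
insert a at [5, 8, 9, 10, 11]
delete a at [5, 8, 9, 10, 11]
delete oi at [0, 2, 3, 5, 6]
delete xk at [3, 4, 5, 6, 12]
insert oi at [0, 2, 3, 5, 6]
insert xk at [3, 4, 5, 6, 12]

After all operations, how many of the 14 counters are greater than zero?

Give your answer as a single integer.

Step 1: insert xk at [3, 4, 5, 6, 12] -> counters=[0,0,0,1,1,1,1,0,0,0,0,0,1,0]
Step 2: insert oi at [0, 2, 3, 5, 6] -> counters=[1,0,1,2,1,2,2,0,0,0,0,0,1,0]
Step 3: insert a at [5, 8, 9, 10, 11] -> counters=[1,0,1,2,1,3,2,0,1,1,1,1,1,0]
Step 4: delete a at [5, 8, 9, 10, 11] -> counters=[1,0,1,2,1,2,2,0,0,0,0,0,1,0]
Step 5: delete oi at [0, 2, 3, 5, 6] -> counters=[0,0,0,1,1,1,1,0,0,0,0,0,1,0]
Step 6: delete xk at [3, 4, 5, 6, 12] -> counters=[0,0,0,0,0,0,0,0,0,0,0,0,0,0]
Step 7: insert oi at [0, 2, 3, 5, 6] -> counters=[1,0,1,1,0,1,1,0,0,0,0,0,0,0]
Step 8: insert xk at [3, 4, 5, 6, 12] -> counters=[1,0,1,2,1,2,2,0,0,0,0,0,1,0]
Final counters=[1,0,1,2,1,2,2,0,0,0,0,0,1,0] -> 7 nonzero

Answer: 7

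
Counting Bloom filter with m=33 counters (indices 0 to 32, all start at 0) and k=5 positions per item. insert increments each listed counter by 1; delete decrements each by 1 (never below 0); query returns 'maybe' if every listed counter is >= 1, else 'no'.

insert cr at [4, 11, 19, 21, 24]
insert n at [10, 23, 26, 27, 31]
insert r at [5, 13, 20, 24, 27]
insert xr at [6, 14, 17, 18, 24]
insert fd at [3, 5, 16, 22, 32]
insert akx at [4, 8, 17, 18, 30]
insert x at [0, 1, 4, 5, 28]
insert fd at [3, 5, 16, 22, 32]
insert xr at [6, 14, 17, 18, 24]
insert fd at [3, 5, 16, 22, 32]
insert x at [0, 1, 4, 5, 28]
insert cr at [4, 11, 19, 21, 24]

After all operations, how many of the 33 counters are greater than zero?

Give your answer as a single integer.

Step 1: insert cr at [4, 11, 19, 21, 24] -> counters=[0,0,0,0,1,0,0,0,0,0,0,1,0,0,0,0,0,0,0,1,0,1,0,0,1,0,0,0,0,0,0,0,0]
Step 2: insert n at [10, 23, 26, 27, 31] -> counters=[0,0,0,0,1,0,0,0,0,0,1,1,0,0,0,0,0,0,0,1,0,1,0,1,1,0,1,1,0,0,0,1,0]
Step 3: insert r at [5, 13, 20, 24, 27] -> counters=[0,0,0,0,1,1,0,0,0,0,1,1,0,1,0,0,0,0,0,1,1,1,0,1,2,0,1,2,0,0,0,1,0]
Step 4: insert xr at [6, 14, 17, 18, 24] -> counters=[0,0,0,0,1,1,1,0,0,0,1,1,0,1,1,0,0,1,1,1,1,1,0,1,3,0,1,2,0,0,0,1,0]
Step 5: insert fd at [3, 5, 16, 22, 32] -> counters=[0,0,0,1,1,2,1,0,0,0,1,1,0,1,1,0,1,1,1,1,1,1,1,1,3,0,1,2,0,0,0,1,1]
Step 6: insert akx at [4, 8, 17, 18, 30] -> counters=[0,0,0,1,2,2,1,0,1,0,1,1,0,1,1,0,1,2,2,1,1,1,1,1,3,0,1,2,0,0,1,1,1]
Step 7: insert x at [0, 1, 4, 5, 28] -> counters=[1,1,0,1,3,3,1,0,1,0,1,1,0,1,1,0,1,2,2,1,1,1,1,1,3,0,1,2,1,0,1,1,1]
Step 8: insert fd at [3, 5, 16, 22, 32] -> counters=[1,1,0,2,3,4,1,0,1,0,1,1,0,1,1,0,2,2,2,1,1,1,2,1,3,0,1,2,1,0,1,1,2]
Step 9: insert xr at [6, 14, 17, 18, 24] -> counters=[1,1,0,2,3,4,2,0,1,0,1,1,0,1,2,0,2,3,3,1,1,1,2,1,4,0,1,2,1,0,1,1,2]
Step 10: insert fd at [3, 5, 16, 22, 32] -> counters=[1,1,0,3,3,5,2,0,1,0,1,1,0,1,2,0,3,3,3,1,1,1,3,1,4,0,1,2,1,0,1,1,3]
Step 11: insert x at [0, 1, 4, 5, 28] -> counters=[2,2,0,3,4,6,2,0,1,0,1,1,0,1,2,0,3,3,3,1,1,1,3,1,4,0,1,2,2,0,1,1,3]
Step 12: insert cr at [4, 11, 19, 21, 24] -> counters=[2,2,0,3,5,6,2,0,1,0,1,2,0,1,2,0,3,3,3,2,1,2,3,1,5,0,1,2,2,0,1,1,3]
Final counters=[2,2,0,3,5,6,2,0,1,0,1,2,0,1,2,0,3,3,3,2,1,2,3,1,5,0,1,2,2,0,1,1,3] -> 26 nonzero

Answer: 26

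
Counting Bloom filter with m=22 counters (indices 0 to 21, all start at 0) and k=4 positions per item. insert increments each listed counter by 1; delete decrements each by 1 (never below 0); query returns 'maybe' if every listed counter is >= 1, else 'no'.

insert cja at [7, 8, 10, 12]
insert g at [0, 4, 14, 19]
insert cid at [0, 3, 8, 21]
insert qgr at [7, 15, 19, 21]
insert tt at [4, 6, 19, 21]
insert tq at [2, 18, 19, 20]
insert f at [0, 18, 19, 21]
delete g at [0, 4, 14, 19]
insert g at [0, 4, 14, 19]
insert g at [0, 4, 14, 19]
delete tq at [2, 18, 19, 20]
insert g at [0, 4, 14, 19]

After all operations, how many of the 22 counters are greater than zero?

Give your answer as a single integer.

Answer: 13

Derivation:
Step 1: insert cja at [7, 8, 10, 12] -> counters=[0,0,0,0,0,0,0,1,1,0,1,0,1,0,0,0,0,0,0,0,0,0]
Step 2: insert g at [0, 4, 14, 19] -> counters=[1,0,0,0,1,0,0,1,1,0,1,0,1,0,1,0,0,0,0,1,0,0]
Step 3: insert cid at [0, 3, 8, 21] -> counters=[2,0,0,1,1,0,0,1,2,0,1,0,1,0,1,0,0,0,0,1,0,1]
Step 4: insert qgr at [7, 15, 19, 21] -> counters=[2,0,0,1,1,0,0,2,2,0,1,0,1,0,1,1,0,0,0,2,0,2]
Step 5: insert tt at [4, 6, 19, 21] -> counters=[2,0,0,1,2,0,1,2,2,0,1,0,1,0,1,1,0,0,0,3,0,3]
Step 6: insert tq at [2, 18, 19, 20] -> counters=[2,0,1,1,2,0,1,2,2,0,1,0,1,0,1,1,0,0,1,4,1,3]
Step 7: insert f at [0, 18, 19, 21] -> counters=[3,0,1,1,2,0,1,2,2,0,1,0,1,0,1,1,0,0,2,5,1,4]
Step 8: delete g at [0, 4, 14, 19] -> counters=[2,0,1,1,1,0,1,2,2,0,1,0,1,0,0,1,0,0,2,4,1,4]
Step 9: insert g at [0, 4, 14, 19] -> counters=[3,0,1,1,2,0,1,2,2,0,1,0,1,0,1,1,0,0,2,5,1,4]
Step 10: insert g at [0, 4, 14, 19] -> counters=[4,0,1,1,3,0,1,2,2,0,1,0,1,0,2,1,0,0,2,6,1,4]
Step 11: delete tq at [2, 18, 19, 20] -> counters=[4,0,0,1,3,0,1,2,2,0,1,0,1,0,2,1,0,0,1,5,0,4]
Step 12: insert g at [0, 4, 14, 19] -> counters=[5,0,0,1,4,0,1,2,2,0,1,0,1,0,3,1,0,0,1,6,0,4]
Final counters=[5,0,0,1,4,0,1,2,2,0,1,0,1,0,3,1,0,0,1,6,0,4] -> 13 nonzero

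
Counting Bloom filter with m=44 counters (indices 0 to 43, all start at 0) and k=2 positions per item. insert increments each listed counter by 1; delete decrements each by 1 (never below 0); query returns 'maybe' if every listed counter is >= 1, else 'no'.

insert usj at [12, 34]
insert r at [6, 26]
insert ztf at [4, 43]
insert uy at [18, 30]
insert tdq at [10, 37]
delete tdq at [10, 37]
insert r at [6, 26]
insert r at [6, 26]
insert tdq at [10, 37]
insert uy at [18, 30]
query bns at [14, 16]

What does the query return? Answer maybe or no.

Step 1: insert usj at [12, 34] -> counters=[0,0,0,0,0,0,0,0,0,0,0,0,1,0,0,0,0,0,0,0,0,0,0,0,0,0,0,0,0,0,0,0,0,0,1,0,0,0,0,0,0,0,0,0]
Step 2: insert r at [6, 26] -> counters=[0,0,0,0,0,0,1,0,0,0,0,0,1,0,0,0,0,0,0,0,0,0,0,0,0,0,1,0,0,0,0,0,0,0,1,0,0,0,0,0,0,0,0,0]
Step 3: insert ztf at [4, 43] -> counters=[0,0,0,0,1,0,1,0,0,0,0,0,1,0,0,0,0,0,0,0,0,0,0,0,0,0,1,0,0,0,0,0,0,0,1,0,0,0,0,0,0,0,0,1]
Step 4: insert uy at [18, 30] -> counters=[0,0,0,0,1,0,1,0,0,0,0,0,1,0,0,0,0,0,1,0,0,0,0,0,0,0,1,0,0,0,1,0,0,0,1,0,0,0,0,0,0,0,0,1]
Step 5: insert tdq at [10, 37] -> counters=[0,0,0,0,1,0,1,0,0,0,1,0,1,0,0,0,0,0,1,0,0,0,0,0,0,0,1,0,0,0,1,0,0,0,1,0,0,1,0,0,0,0,0,1]
Step 6: delete tdq at [10, 37] -> counters=[0,0,0,0,1,0,1,0,0,0,0,0,1,0,0,0,0,0,1,0,0,0,0,0,0,0,1,0,0,0,1,0,0,0,1,0,0,0,0,0,0,0,0,1]
Step 7: insert r at [6, 26] -> counters=[0,0,0,0,1,0,2,0,0,0,0,0,1,0,0,0,0,0,1,0,0,0,0,0,0,0,2,0,0,0,1,0,0,0,1,0,0,0,0,0,0,0,0,1]
Step 8: insert r at [6, 26] -> counters=[0,0,0,0,1,0,3,0,0,0,0,0,1,0,0,0,0,0,1,0,0,0,0,0,0,0,3,0,0,0,1,0,0,0,1,0,0,0,0,0,0,0,0,1]
Step 9: insert tdq at [10, 37] -> counters=[0,0,0,0,1,0,3,0,0,0,1,0,1,0,0,0,0,0,1,0,0,0,0,0,0,0,3,0,0,0,1,0,0,0,1,0,0,1,0,0,0,0,0,1]
Step 10: insert uy at [18, 30] -> counters=[0,0,0,0,1,0,3,0,0,0,1,0,1,0,0,0,0,0,2,0,0,0,0,0,0,0,3,0,0,0,2,0,0,0,1,0,0,1,0,0,0,0,0,1]
Query bns: check counters[14]=0 counters[16]=0 -> no

Answer: no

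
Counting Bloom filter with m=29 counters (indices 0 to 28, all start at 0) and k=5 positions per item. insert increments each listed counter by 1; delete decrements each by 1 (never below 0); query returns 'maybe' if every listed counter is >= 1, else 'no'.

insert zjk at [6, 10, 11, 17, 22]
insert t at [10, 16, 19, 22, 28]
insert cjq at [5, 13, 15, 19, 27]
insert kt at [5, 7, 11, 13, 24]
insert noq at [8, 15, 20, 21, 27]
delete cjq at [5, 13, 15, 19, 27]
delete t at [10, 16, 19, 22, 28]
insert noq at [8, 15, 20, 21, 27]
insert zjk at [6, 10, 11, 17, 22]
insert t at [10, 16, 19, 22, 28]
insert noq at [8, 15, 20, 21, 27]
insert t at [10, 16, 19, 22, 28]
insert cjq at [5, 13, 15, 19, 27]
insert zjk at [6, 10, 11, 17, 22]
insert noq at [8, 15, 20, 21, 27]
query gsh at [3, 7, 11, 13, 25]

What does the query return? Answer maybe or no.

Step 1: insert zjk at [6, 10, 11, 17, 22] -> counters=[0,0,0,0,0,0,1,0,0,0,1,1,0,0,0,0,0,1,0,0,0,0,1,0,0,0,0,0,0]
Step 2: insert t at [10, 16, 19, 22, 28] -> counters=[0,0,0,0,0,0,1,0,0,0,2,1,0,0,0,0,1,1,0,1,0,0,2,0,0,0,0,0,1]
Step 3: insert cjq at [5, 13, 15, 19, 27] -> counters=[0,0,0,0,0,1,1,0,0,0,2,1,0,1,0,1,1,1,0,2,0,0,2,0,0,0,0,1,1]
Step 4: insert kt at [5, 7, 11, 13, 24] -> counters=[0,0,0,0,0,2,1,1,0,0,2,2,0,2,0,1,1,1,0,2,0,0,2,0,1,0,0,1,1]
Step 5: insert noq at [8, 15, 20, 21, 27] -> counters=[0,0,0,0,0,2,1,1,1,0,2,2,0,2,0,2,1,1,0,2,1,1,2,0,1,0,0,2,1]
Step 6: delete cjq at [5, 13, 15, 19, 27] -> counters=[0,0,0,0,0,1,1,1,1,0,2,2,0,1,0,1,1,1,0,1,1,1,2,0,1,0,0,1,1]
Step 7: delete t at [10, 16, 19, 22, 28] -> counters=[0,0,0,0,0,1,1,1,1,0,1,2,0,1,0,1,0,1,0,0,1,1,1,0,1,0,0,1,0]
Step 8: insert noq at [8, 15, 20, 21, 27] -> counters=[0,0,0,0,0,1,1,1,2,0,1,2,0,1,0,2,0,1,0,0,2,2,1,0,1,0,0,2,0]
Step 9: insert zjk at [6, 10, 11, 17, 22] -> counters=[0,0,0,0,0,1,2,1,2,0,2,3,0,1,0,2,0,2,0,0,2,2,2,0,1,0,0,2,0]
Step 10: insert t at [10, 16, 19, 22, 28] -> counters=[0,0,0,0,0,1,2,1,2,0,3,3,0,1,0,2,1,2,0,1,2,2,3,0,1,0,0,2,1]
Step 11: insert noq at [8, 15, 20, 21, 27] -> counters=[0,0,0,0,0,1,2,1,3,0,3,3,0,1,0,3,1,2,0,1,3,3,3,0,1,0,0,3,1]
Step 12: insert t at [10, 16, 19, 22, 28] -> counters=[0,0,0,0,0,1,2,1,3,0,4,3,0,1,0,3,2,2,0,2,3,3,4,0,1,0,0,3,2]
Step 13: insert cjq at [5, 13, 15, 19, 27] -> counters=[0,0,0,0,0,2,2,1,3,0,4,3,0,2,0,4,2,2,0,3,3,3,4,0,1,0,0,4,2]
Step 14: insert zjk at [6, 10, 11, 17, 22] -> counters=[0,0,0,0,0,2,3,1,3,0,5,4,0,2,0,4,2,3,0,3,3,3,5,0,1,0,0,4,2]
Step 15: insert noq at [8, 15, 20, 21, 27] -> counters=[0,0,0,0,0,2,3,1,4,0,5,4,0,2,0,5,2,3,0,3,4,4,5,0,1,0,0,5,2]
Query gsh: check counters[3]=0 counters[7]=1 counters[11]=4 counters[13]=2 counters[25]=0 -> no

Answer: no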